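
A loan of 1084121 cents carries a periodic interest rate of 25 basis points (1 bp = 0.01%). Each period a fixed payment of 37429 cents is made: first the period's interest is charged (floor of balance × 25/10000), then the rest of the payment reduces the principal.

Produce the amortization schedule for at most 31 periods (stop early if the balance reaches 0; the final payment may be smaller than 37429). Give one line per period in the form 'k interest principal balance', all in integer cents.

1. interest=⌊1084121·25/10000⌋=2710; principal=37429-2710=34719; balance=1084121-34719=1049402
2. interest=⌊1049402·25/10000⌋=2623; principal=37429-2623=34806; balance=1049402-34806=1014596
3. interest=⌊1014596·25/10000⌋=2536; principal=37429-2536=34893; balance=1014596-34893=979703
4. interest=⌊979703·25/10000⌋=2449; principal=37429-2449=34980; balance=979703-34980=944723
5. interest=⌊944723·25/10000⌋=2361; principal=37429-2361=35068; balance=944723-35068=909655
6. interest=⌊909655·25/10000⌋=2274; principal=37429-2274=35155; balance=909655-35155=874500
7. interest=⌊874500·25/10000⌋=2186; principal=37429-2186=35243; balance=874500-35243=839257
8. interest=⌊839257·25/10000⌋=2098; principal=37429-2098=35331; balance=839257-35331=803926
9. interest=⌊803926·25/10000⌋=2009; principal=37429-2009=35420; balance=803926-35420=768506
10. interest=⌊768506·25/10000⌋=1921; principal=37429-1921=35508; balance=768506-35508=732998
11. interest=⌊732998·25/10000⌋=1832; principal=37429-1832=35597; balance=732998-35597=697401
12. interest=⌊697401·25/10000⌋=1743; principal=37429-1743=35686; balance=697401-35686=661715
13. interest=⌊661715·25/10000⌋=1654; principal=37429-1654=35775; balance=661715-35775=625940
14. interest=⌊625940·25/10000⌋=1564; principal=37429-1564=35865; balance=625940-35865=590075
15. interest=⌊590075·25/10000⌋=1475; principal=37429-1475=35954; balance=590075-35954=554121
16. interest=⌊554121·25/10000⌋=1385; principal=37429-1385=36044; balance=554121-36044=518077
17. interest=⌊518077·25/10000⌋=1295; principal=37429-1295=36134; balance=518077-36134=481943
18. interest=⌊481943·25/10000⌋=1204; principal=37429-1204=36225; balance=481943-36225=445718
19. interest=⌊445718·25/10000⌋=1114; principal=37429-1114=36315; balance=445718-36315=409403
20. interest=⌊409403·25/10000⌋=1023; principal=37429-1023=36406; balance=409403-36406=372997
21. interest=⌊372997·25/10000⌋=932; principal=37429-932=36497; balance=372997-36497=336500
22. interest=⌊336500·25/10000⌋=841; principal=37429-841=36588; balance=336500-36588=299912
23. interest=⌊299912·25/10000⌋=749; principal=37429-749=36680; balance=299912-36680=263232
24. interest=⌊263232·25/10000⌋=658; principal=37429-658=36771; balance=263232-36771=226461
25. interest=⌊226461·25/10000⌋=566; principal=37429-566=36863; balance=226461-36863=189598
26. interest=⌊189598·25/10000⌋=473; principal=37429-473=36956; balance=189598-36956=152642
27. interest=⌊152642·25/10000⌋=381; principal=37429-381=37048; balance=152642-37048=115594
28. interest=⌊115594·25/10000⌋=288; principal=37429-288=37141; balance=115594-37141=78453
29. interest=⌊78453·25/10000⌋=196; principal=37429-196=37233; balance=78453-37233=41220
30. interest=⌊41220·25/10000⌋=103; principal=37429-103=37326; balance=41220-37326=3894
31. interest=⌊3894·25/10000⌋=9; principal=min(37429-9,3894)=3894; balance=3894-3894=0

1 2710 34719 1049402
2 2623 34806 1014596
3 2536 34893 979703
4 2449 34980 944723
5 2361 35068 909655
6 2274 35155 874500
7 2186 35243 839257
8 2098 35331 803926
9 2009 35420 768506
10 1921 35508 732998
11 1832 35597 697401
12 1743 35686 661715
13 1654 35775 625940
14 1564 35865 590075
15 1475 35954 554121
16 1385 36044 518077
17 1295 36134 481943
18 1204 36225 445718
19 1114 36315 409403
20 1023 36406 372997
21 932 36497 336500
22 841 36588 299912
23 749 36680 263232
24 658 36771 226461
25 566 36863 189598
26 473 36956 152642
27 381 37048 115594
28 288 37141 78453
29 196 37233 41220
30 103 37326 3894
31 9 3894 0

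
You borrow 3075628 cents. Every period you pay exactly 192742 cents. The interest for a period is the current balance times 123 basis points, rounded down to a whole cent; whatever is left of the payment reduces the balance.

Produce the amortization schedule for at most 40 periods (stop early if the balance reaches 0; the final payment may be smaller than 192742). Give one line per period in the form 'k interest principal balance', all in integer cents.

1 37830 154912 2920716
2 35924 156818 2763898
3 33995 158747 2605151
4 32043 160699 2444452
5 30066 162676 2281776
6 28065 164677 2117099
7 26040 166702 1950397
8 23989 168753 1781644
9 21914 170828 1610816
10 19813 172929 1437887
11 17686 175056 1262831
12 15532 177210 1085621
13 13353 179389 906232
14 11146 181596 724636
15 8913 183829 540807
16 6651 186091 354716
17 4363 188379 166337
18 2045 166337 0

1. interest=⌊3075628·123/10000⌋=37830; principal=192742-37830=154912; balance=3075628-154912=2920716
2. interest=⌊2920716·123/10000⌋=35924; principal=192742-35924=156818; balance=2920716-156818=2763898
3. interest=⌊2763898·123/10000⌋=33995; principal=192742-33995=158747; balance=2763898-158747=2605151
4. interest=⌊2605151·123/10000⌋=32043; principal=192742-32043=160699; balance=2605151-160699=2444452
5. interest=⌊2444452·123/10000⌋=30066; principal=192742-30066=162676; balance=2444452-162676=2281776
6. interest=⌊2281776·123/10000⌋=28065; principal=192742-28065=164677; balance=2281776-164677=2117099
7. interest=⌊2117099·123/10000⌋=26040; principal=192742-26040=166702; balance=2117099-166702=1950397
8. interest=⌊1950397·123/10000⌋=23989; principal=192742-23989=168753; balance=1950397-168753=1781644
9. interest=⌊1781644·123/10000⌋=21914; principal=192742-21914=170828; balance=1781644-170828=1610816
10. interest=⌊1610816·123/10000⌋=19813; principal=192742-19813=172929; balance=1610816-172929=1437887
11. interest=⌊1437887·123/10000⌋=17686; principal=192742-17686=175056; balance=1437887-175056=1262831
12. interest=⌊1262831·123/10000⌋=15532; principal=192742-15532=177210; balance=1262831-177210=1085621
13. interest=⌊1085621·123/10000⌋=13353; principal=192742-13353=179389; balance=1085621-179389=906232
14. interest=⌊906232·123/10000⌋=11146; principal=192742-11146=181596; balance=906232-181596=724636
15. interest=⌊724636·123/10000⌋=8913; principal=192742-8913=183829; balance=724636-183829=540807
16. interest=⌊540807·123/10000⌋=6651; principal=192742-6651=186091; balance=540807-186091=354716
17. interest=⌊354716·123/10000⌋=4363; principal=192742-4363=188379; balance=354716-188379=166337
18. interest=⌊166337·123/10000⌋=2045; principal=min(192742-2045,166337)=166337; balance=166337-166337=0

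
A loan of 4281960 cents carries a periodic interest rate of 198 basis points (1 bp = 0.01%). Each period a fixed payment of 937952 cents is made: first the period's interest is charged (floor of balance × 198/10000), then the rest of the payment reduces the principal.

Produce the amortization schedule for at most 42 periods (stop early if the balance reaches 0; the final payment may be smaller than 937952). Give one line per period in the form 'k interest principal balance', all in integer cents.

1. interest=⌊4281960·198/10000⌋=84782; principal=937952-84782=853170; balance=4281960-853170=3428790
2. interest=⌊3428790·198/10000⌋=67890; principal=937952-67890=870062; balance=3428790-870062=2558728
3. interest=⌊2558728·198/10000⌋=50662; principal=937952-50662=887290; balance=2558728-887290=1671438
4. interest=⌊1671438·198/10000⌋=33094; principal=937952-33094=904858; balance=1671438-904858=766580
5. interest=⌊766580·198/10000⌋=15178; principal=min(937952-15178,766580)=766580; balance=766580-766580=0

1 84782 853170 3428790
2 67890 870062 2558728
3 50662 887290 1671438
4 33094 904858 766580
5 15178 766580 0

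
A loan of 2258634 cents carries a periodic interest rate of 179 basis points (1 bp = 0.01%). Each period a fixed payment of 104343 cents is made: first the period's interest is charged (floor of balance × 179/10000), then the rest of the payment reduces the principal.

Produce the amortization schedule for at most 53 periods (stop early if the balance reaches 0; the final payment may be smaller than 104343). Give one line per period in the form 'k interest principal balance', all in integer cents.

1. interest=⌊2258634·179/10000⌋=40429; principal=104343-40429=63914; balance=2258634-63914=2194720
2. interest=⌊2194720·179/10000⌋=39285; principal=104343-39285=65058; balance=2194720-65058=2129662
3. interest=⌊2129662·179/10000⌋=38120; principal=104343-38120=66223; balance=2129662-66223=2063439
4. interest=⌊2063439·179/10000⌋=36935; principal=104343-36935=67408; balance=2063439-67408=1996031
5. interest=⌊1996031·179/10000⌋=35728; principal=104343-35728=68615; balance=1996031-68615=1927416
6. interest=⌊1927416·179/10000⌋=34500; principal=104343-34500=69843; balance=1927416-69843=1857573
7. interest=⌊1857573·179/10000⌋=33250; principal=104343-33250=71093; balance=1857573-71093=1786480
8. interest=⌊1786480·179/10000⌋=31977; principal=104343-31977=72366; balance=1786480-72366=1714114
9. interest=⌊1714114·179/10000⌋=30682; principal=104343-30682=73661; balance=1714114-73661=1640453
10. interest=⌊1640453·179/10000⌋=29364; principal=104343-29364=74979; balance=1640453-74979=1565474
11. interest=⌊1565474·179/10000⌋=28021; principal=104343-28021=76322; balance=1565474-76322=1489152
12. interest=⌊1489152·179/10000⌋=26655; principal=104343-26655=77688; balance=1489152-77688=1411464
13. interest=⌊1411464·179/10000⌋=25265; principal=104343-25265=79078; balance=1411464-79078=1332386
14. interest=⌊1332386·179/10000⌋=23849; principal=104343-23849=80494; balance=1332386-80494=1251892
15. interest=⌊1251892·179/10000⌋=22408; principal=104343-22408=81935; balance=1251892-81935=1169957
16. interest=⌊1169957·179/10000⌋=20942; principal=104343-20942=83401; balance=1169957-83401=1086556
17. interest=⌊1086556·179/10000⌋=19449; principal=104343-19449=84894; balance=1086556-84894=1001662
18. interest=⌊1001662·179/10000⌋=17929; principal=104343-17929=86414; balance=1001662-86414=915248
19. interest=⌊915248·179/10000⌋=16382; principal=104343-16382=87961; balance=915248-87961=827287
20. interest=⌊827287·179/10000⌋=14808; principal=104343-14808=89535; balance=827287-89535=737752
21. interest=⌊737752·179/10000⌋=13205; principal=104343-13205=91138; balance=737752-91138=646614
22. interest=⌊646614·179/10000⌋=11574; principal=104343-11574=92769; balance=646614-92769=553845
23. interest=⌊553845·179/10000⌋=9913; principal=104343-9913=94430; balance=553845-94430=459415
24. interest=⌊459415·179/10000⌋=8223; principal=104343-8223=96120; balance=459415-96120=363295
25. interest=⌊363295·179/10000⌋=6502; principal=104343-6502=97841; balance=363295-97841=265454
26. interest=⌊265454·179/10000⌋=4751; principal=104343-4751=99592; balance=265454-99592=165862
27. interest=⌊165862·179/10000⌋=2968; principal=104343-2968=101375; balance=165862-101375=64487
28. interest=⌊64487·179/10000⌋=1154; principal=min(104343-1154,64487)=64487; balance=64487-64487=0

1 40429 63914 2194720
2 39285 65058 2129662
3 38120 66223 2063439
4 36935 67408 1996031
5 35728 68615 1927416
6 34500 69843 1857573
7 33250 71093 1786480
8 31977 72366 1714114
9 30682 73661 1640453
10 29364 74979 1565474
11 28021 76322 1489152
12 26655 77688 1411464
13 25265 79078 1332386
14 23849 80494 1251892
15 22408 81935 1169957
16 20942 83401 1086556
17 19449 84894 1001662
18 17929 86414 915248
19 16382 87961 827287
20 14808 89535 737752
21 13205 91138 646614
22 11574 92769 553845
23 9913 94430 459415
24 8223 96120 363295
25 6502 97841 265454
26 4751 99592 165862
27 2968 101375 64487
28 1154 64487 0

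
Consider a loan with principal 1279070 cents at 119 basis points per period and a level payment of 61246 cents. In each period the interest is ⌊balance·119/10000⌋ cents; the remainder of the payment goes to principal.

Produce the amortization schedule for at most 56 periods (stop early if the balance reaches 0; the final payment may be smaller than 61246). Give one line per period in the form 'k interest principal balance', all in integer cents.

1 15220 46026 1233044
2 14673 46573 1186471
3 14119 47127 1139344
4 13558 47688 1091656
5 12990 48256 1043400
6 12416 48830 994570
7 11835 49411 945159
8 11247 49999 895160
9 10652 50594 844566
10 10050 51196 793370
11 9441 51805 741565
12 8824 52422 689143
13 8200 53046 636097
14 7569 53677 582420
15 6930 54316 528104
16 6284 54962 473142
17 5630 55616 417526
18 4968 56278 361248
19 4298 56948 304300
20 3621 57625 246675
21 2935 58311 188364
22 2241 59005 129359
23 1539 59707 69652
24 828 60418 9234
25 109 9234 0

1. interest=⌊1279070·119/10000⌋=15220; principal=61246-15220=46026; balance=1279070-46026=1233044
2. interest=⌊1233044·119/10000⌋=14673; principal=61246-14673=46573; balance=1233044-46573=1186471
3. interest=⌊1186471·119/10000⌋=14119; principal=61246-14119=47127; balance=1186471-47127=1139344
4. interest=⌊1139344·119/10000⌋=13558; principal=61246-13558=47688; balance=1139344-47688=1091656
5. interest=⌊1091656·119/10000⌋=12990; principal=61246-12990=48256; balance=1091656-48256=1043400
6. interest=⌊1043400·119/10000⌋=12416; principal=61246-12416=48830; balance=1043400-48830=994570
7. interest=⌊994570·119/10000⌋=11835; principal=61246-11835=49411; balance=994570-49411=945159
8. interest=⌊945159·119/10000⌋=11247; principal=61246-11247=49999; balance=945159-49999=895160
9. interest=⌊895160·119/10000⌋=10652; principal=61246-10652=50594; balance=895160-50594=844566
10. interest=⌊844566·119/10000⌋=10050; principal=61246-10050=51196; balance=844566-51196=793370
11. interest=⌊793370·119/10000⌋=9441; principal=61246-9441=51805; balance=793370-51805=741565
12. interest=⌊741565·119/10000⌋=8824; principal=61246-8824=52422; balance=741565-52422=689143
13. interest=⌊689143·119/10000⌋=8200; principal=61246-8200=53046; balance=689143-53046=636097
14. interest=⌊636097·119/10000⌋=7569; principal=61246-7569=53677; balance=636097-53677=582420
15. interest=⌊582420·119/10000⌋=6930; principal=61246-6930=54316; balance=582420-54316=528104
16. interest=⌊528104·119/10000⌋=6284; principal=61246-6284=54962; balance=528104-54962=473142
17. interest=⌊473142·119/10000⌋=5630; principal=61246-5630=55616; balance=473142-55616=417526
18. interest=⌊417526·119/10000⌋=4968; principal=61246-4968=56278; balance=417526-56278=361248
19. interest=⌊361248·119/10000⌋=4298; principal=61246-4298=56948; balance=361248-56948=304300
20. interest=⌊304300·119/10000⌋=3621; principal=61246-3621=57625; balance=304300-57625=246675
21. interest=⌊246675·119/10000⌋=2935; principal=61246-2935=58311; balance=246675-58311=188364
22. interest=⌊188364·119/10000⌋=2241; principal=61246-2241=59005; balance=188364-59005=129359
23. interest=⌊129359·119/10000⌋=1539; principal=61246-1539=59707; balance=129359-59707=69652
24. interest=⌊69652·119/10000⌋=828; principal=61246-828=60418; balance=69652-60418=9234
25. interest=⌊9234·119/10000⌋=109; principal=min(61246-109,9234)=9234; balance=9234-9234=0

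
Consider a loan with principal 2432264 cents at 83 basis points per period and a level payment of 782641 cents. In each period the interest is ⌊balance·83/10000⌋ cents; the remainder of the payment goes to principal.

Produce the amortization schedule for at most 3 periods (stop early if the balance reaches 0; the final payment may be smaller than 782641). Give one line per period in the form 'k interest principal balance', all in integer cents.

1. interest=⌊2432264·83/10000⌋=20187; principal=782641-20187=762454; balance=2432264-762454=1669810
2. interest=⌊1669810·83/10000⌋=13859; principal=782641-13859=768782; balance=1669810-768782=901028
3. interest=⌊901028·83/10000⌋=7478; principal=782641-7478=775163; balance=901028-775163=125865

1 20187 762454 1669810
2 13859 768782 901028
3 7478 775163 125865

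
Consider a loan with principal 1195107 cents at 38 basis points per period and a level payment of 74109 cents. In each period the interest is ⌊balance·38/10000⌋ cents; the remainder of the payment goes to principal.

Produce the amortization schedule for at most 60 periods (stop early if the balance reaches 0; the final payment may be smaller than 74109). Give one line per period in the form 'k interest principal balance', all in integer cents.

1 4541 69568 1125539
2 4277 69832 1055707
3 4011 70098 985609
4 3745 70364 915245
5 3477 70632 844613
6 3209 70900 773713
7 2940 71169 702544
8 2669 71440 631104
9 2398 71711 559393
10 2125 71984 487409
11 1852 72257 415152
12 1577 72532 342620
13 1301 72808 269812
14 1025 73084 196728
15 747 73362 123366
16 468 73641 49725
17 188 49725 0

1. interest=⌊1195107·38/10000⌋=4541; principal=74109-4541=69568; balance=1195107-69568=1125539
2. interest=⌊1125539·38/10000⌋=4277; principal=74109-4277=69832; balance=1125539-69832=1055707
3. interest=⌊1055707·38/10000⌋=4011; principal=74109-4011=70098; balance=1055707-70098=985609
4. interest=⌊985609·38/10000⌋=3745; principal=74109-3745=70364; balance=985609-70364=915245
5. interest=⌊915245·38/10000⌋=3477; principal=74109-3477=70632; balance=915245-70632=844613
6. interest=⌊844613·38/10000⌋=3209; principal=74109-3209=70900; balance=844613-70900=773713
7. interest=⌊773713·38/10000⌋=2940; principal=74109-2940=71169; balance=773713-71169=702544
8. interest=⌊702544·38/10000⌋=2669; principal=74109-2669=71440; balance=702544-71440=631104
9. interest=⌊631104·38/10000⌋=2398; principal=74109-2398=71711; balance=631104-71711=559393
10. interest=⌊559393·38/10000⌋=2125; principal=74109-2125=71984; balance=559393-71984=487409
11. interest=⌊487409·38/10000⌋=1852; principal=74109-1852=72257; balance=487409-72257=415152
12. interest=⌊415152·38/10000⌋=1577; principal=74109-1577=72532; balance=415152-72532=342620
13. interest=⌊342620·38/10000⌋=1301; principal=74109-1301=72808; balance=342620-72808=269812
14. interest=⌊269812·38/10000⌋=1025; principal=74109-1025=73084; balance=269812-73084=196728
15. interest=⌊196728·38/10000⌋=747; principal=74109-747=73362; balance=196728-73362=123366
16. interest=⌊123366·38/10000⌋=468; principal=74109-468=73641; balance=123366-73641=49725
17. interest=⌊49725·38/10000⌋=188; principal=min(74109-188,49725)=49725; balance=49725-49725=0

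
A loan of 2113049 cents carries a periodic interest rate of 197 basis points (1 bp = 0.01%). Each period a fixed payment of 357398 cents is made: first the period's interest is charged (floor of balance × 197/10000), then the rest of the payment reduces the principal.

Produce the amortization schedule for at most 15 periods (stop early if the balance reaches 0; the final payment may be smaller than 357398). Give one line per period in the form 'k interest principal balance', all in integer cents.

1. interest=⌊2113049·197/10000⌋=41627; principal=357398-41627=315771; balance=2113049-315771=1797278
2. interest=⌊1797278·197/10000⌋=35406; principal=357398-35406=321992; balance=1797278-321992=1475286
3. interest=⌊1475286·197/10000⌋=29063; principal=357398-29063=328335; balance=1475286-328335=1146951
4. interest=⌊1146951·197/10000⌋=22594; principal=357398-22594=334804; balance=1146951-334804=812147
5. interest=⌊812147·197/10000⌋=15999; principal=357398-15999=341399; balance=812147-341399=470748
6. interest=⌊470748·197/10000⌋=9273; principal=357398-9273=348125; balance=470748-348125=122623
7. interest=⌊122623·197/10000⌋=2415; principal=min(357398-2415,122623)=122623; balance=122623-122623=0

1 41627 315771 1797278
2 35406 321992 1475286
3 29063 328335 1146951
4 22594 334804 812147
5 15999 341399 470748
6 9273 348125 122623
7 2415 122623 0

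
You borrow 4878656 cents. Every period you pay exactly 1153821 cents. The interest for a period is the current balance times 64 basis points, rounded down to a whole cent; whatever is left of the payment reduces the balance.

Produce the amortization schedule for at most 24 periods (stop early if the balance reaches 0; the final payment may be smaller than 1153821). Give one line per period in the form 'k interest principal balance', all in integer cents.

1 31223 1122598 3756058
2 24038 1129783 2626275
3 16808 1137013 1489262
4 9531 1144290 344972
5 2207 344972 0

1. interest=⌊4878656·64/10000⌋=31223; principal=1153821-31223=1122598; balance=4878656-1122598=3756058
2. interest=⌊3756058·64/10000⌋=24038; principal=1153821-24038=1129783; balance=3756058-1129783=2626275
3. interest=⌊2626275·64/10000⌋=16808; principal=1153821-16808=1137013; balance=2626275-1137013=1489262
4. interest=⌊1489262·64/10000⌋=9531; principal=1153821-9531=1144290; balance=1489262-1144290=344972
5. interest=⌊344972·64/10000⌋=2207; principal=min(1153821-2207,344972)=344972; balance=344972-344972=0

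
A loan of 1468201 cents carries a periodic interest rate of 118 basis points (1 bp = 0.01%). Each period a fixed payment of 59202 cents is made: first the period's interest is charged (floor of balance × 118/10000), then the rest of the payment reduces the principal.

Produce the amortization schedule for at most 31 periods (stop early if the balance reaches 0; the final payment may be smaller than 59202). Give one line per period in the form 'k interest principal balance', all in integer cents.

1 17324 41878 1426323
2 16830 42372 1383951
3 16330 42872 1341079
4 15824 43378 1297701
5 15312 43890 1253811
6 14794 44408 1209403
7 14270 44932 1164471
8 13740 45462 1119009
9 13204 45998 1073011
10 12661 46541 1026470
11 12112 47090 979380
12 11556 47646 931734
13 10994 48208 883526
14 10425 48777 834749
15 9850 49352 785397
16 9267 49935 735462
17 8678 50524 684938
18 8082 51120 633818
19 7479 51723 582095
20 6868 52334 529761
21 6251 52951 476810
22 5626 53576 423234
23 4994 54208 369026
24 4354 54848 314178
25 3707 55495 258683
26 3052 56150 202533
27 2389 56813 145720
28 1719 57483 88237
29 1041 58161 30076
30 354 30076 0

1. interest=⌊1468201·118/10000⌋=17324; principal=59202-17324=41878; balance=1468201-41878=1426323
2. interest=⌊1426323·118/10000⌋=16830; principal=59202-16830=42372; balance=1426323-42372=1383951
3. interest=⌊1383951·118/10000⌋=16330; principal=59202-16330=42872; balance=1383951-42872=1341079
4. interest=⌊1341079·118/10000⌋=15824; principal=59202-15824=43378; balance=1341079-43378=1297701
5. interest=⌊1297701·118/10000⌋=15312; principal=59202-15312=43890; balance=1297701-43890=1253811
6. interest=⌊1253811·118/10000⌋=14794; principal=59202-14794=44408; balance=1253811-44408=1209403
7. interest=⌊1209403·118/10000⌋=14270; principal=59202-14270=44932; balance=1209403-44932=1164471
8. interest=⌊1164471·118/10000⌋=13740; principal=59202-13740=45462; balance=1164471-45462=1119009
9. interest=⌊1119009·118/10000⌋=13204; principal=59202-13204=45998; balance=1119009-45998=1073011
10. interest=⌊1073011·118/10000⌋=12661; principal=59202-12661=46541; balance=1073011-46541=1026470
11. interest=⌊1026470·118/10000⌋=12112; principal=59202-12112=47090; balance=1026470-47090=979380
12. interest=⌊979380·118/10000⌋=11556; principal=59202-11556=47646; balance=979380-47646=931734
13. interest=⌊931734·118/10000⌋=10994; principal=59202-10994=48208; balance=931734-48208=883526
14. interest=⌊883526·118/10000⌋=10425; principal=59202-10425=48777; balance=883526-48777=834749
15. interest=⌊834749·118/10000⌋=9850; principal=59202-9850=49352; balance=834749-49352=785397
16. interest=⌊785397·118/10000⌋=9267; principal=59202-9267=49935; balance=785397-49935=735462
17. interest=⌊735462·118/10000⌋=8678; principal=59202-8678=50524; balance=735462-50524=684938
18. interest=⌊684938·118/10000⌋=8082; principal=59202-8082=51120; balance=684938-51120=633818
19. interest=⌊633818·118/10000⌋=7479; principal=59202-7479=51723; balance=633818-51723=582095
20. interest=⌊582095·118/10000⌋=6868; principal=59202-6868=52334; balance=582095-52334=529761
21. interest=⌊529761·118/10000⌋=6251; principal=59202-6251=52951; balance=529761-52951=476810
22. interest=⌊476810·118/10000⌋=5626; principal=59202-5626=53576; balance=476810-53576=423234
23. interest=⌊423234·118/10000⌋=4994; principal=59202-4994=54208; balance=423234-54208=369026
24. interest=⌊369026·118/10000⌋=4354; principal=59202-4354=54848; balance=369026-54848=314178
25. interest=⌊314178·118/10000⌋=3707; principal=59202-3707=55495; balance=314178-55495=258683
26. interest=⌊258683·118/10000⌋=3052; principal=59202-3052=56150; balance=258683-56150=202533
27. interest=⌊202533·118/10000⌋=2389; principal=59202-2389=56813; balance=202533-56813=145720
28. interest=⌊145720·118/10000⌋=1719; principal=59202-1719=57483; balance=145720-57483=88237
29. interest=⌊88237·118/10000⌋=1041; principal=59202-1041=58161; balance=88237-58161=30076
30. interest=⌊30076·118/10000⌋=354; principal=min(59202-354,30076)=30076; balance=30076-30076=0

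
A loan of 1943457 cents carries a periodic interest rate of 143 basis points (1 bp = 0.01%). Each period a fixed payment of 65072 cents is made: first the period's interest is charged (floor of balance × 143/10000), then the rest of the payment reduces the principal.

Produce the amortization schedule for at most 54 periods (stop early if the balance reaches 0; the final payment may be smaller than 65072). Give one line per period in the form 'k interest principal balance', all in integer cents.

1 27791 37281 1906176
2 27258 37814 1868362
3 26717 38355 1830007
4 26169 38903 1791104
5 25612 39460 1751644
6 25048 40024 1711620
7 24476 40596 1671024
8 23895 41177 1629847
9 23306 41766 1588081
10 22709 42363 1545718
11 22103 42969 1502749
12 21489 43583 1459166
13 20866 44206 1414960
14 20233 44839 1370121
15 19592 45480 1324641
16 18942 46130 1278511
17 18282 46790 1231721
18 17613 47459 1184262
19 16934 48138 1136124
20 16246 48826 1087298
21 15548 49524 1037774
22 14840 50232 987542
23 14121 50951 936591
24 13393 51679 884912
25 12654 52418 832494
26 11904 53168 779326
27 11144 53928 725398
28 10373 54699 670699
29 9590 55482 615217
30 8797 56275 558942
31 7992 57080 501862
32 7176 57896 443966
33 6348 58724 385242
34 5508 59564 325678
35 4657 60415 265263
36 3793 61279 203984
37 2916 62156 141828
38 2028 63044 78784
39 1126 63946 14838
40 212 14838 0

1. interest=⌊1943457·143/10000⌋=27791; principal=65072-27791=37281; balance=1943457-37281=1906176
2. interest=⌊1906176·143/10000⌋=27258; principal=65072-27258=37814; balance=1906176-37814=1868362
3. interest=⌊1868362·143/10000⌋=26717; principal=65072-26717=38355; balance=1868362-38355=1830007
4. interest=⌊1830007·143/10000⌋=26169; principal=65072-26169=38903; balance=1830007-38903=1791104
5. interest=⌊1791104·143/10000⌋=25612; principal=65072-25612=39460; balance=1791104-39460=1751644
6. interest=⌊1751644·143/10000⌋=25048; principal=65072-25048=40024; balance=1751644-40024=1711620
7. interest=⌊1711620·143/10000⌋=24476; principal=65072-24476=40596; balance=1711620-40596=1671024
8. interest=⌊1671024·143/10000⌋=23895; principal=65072-23895=41177; balance=1671024-41177=1629847
9. interest=⌊1629847·143/10000⌋=23306; principal=65072-23306=41766; balance=1629847-41766=1588081
10. interest=⌊1588081·143/10000⌋=22709; principal=65072-22709=42363; balance=1588081-42363=1545718
11. interest=⌊1545718·143/10000⌋=22103; principal=65072-22103=42969; balance=1545718-42969=1502749
12. interest=⌊1502749·143/10000⌋=21489; principal=65072-21489=43583; balance=1502749-43583=1459166
13. interest=⌊1459166·143/10000⌋=20866; principal=65072-20866=44206; balance=1459166-44206=1414960
14. interest=⌊1414960·143/10000⌋=20233; principal=65072-20233=44839; balance=1414960-44839=1370121
15. interest=⌊1370121·143/10000⌋=19592; principal=65072-19592=45480; balance=1370121-45480=1324641
16. interest=⌊1324641·143/10000⌋=18942; principal=65072-18942=46130; balance=1324641-46130=1278511
17. interest=⌊1278511·143/10000⌋=18282; principal=65072-18282=46790; balance=1278511-46790=1231721
18. interest=⌊1231721·143/10000⌋=17613; principal=65072-17613=47459; balance=1231721-47459=1184262
19. interest=⌊1184262·143/10000⌋=16934; principal=65072-16934=48138; balance=1184262-48138=1136124
20. interest=⌊1136124·143/10000⌋=16246; principal=65072-16246=48826; balance=1136124-48826=1087298
21. interest=⌊1087298·143/10000⌋=15548; principal=65072-15548=49524; balance=1087298-49524=1037774
22. interest=⌊1037774·143/10000⌋=14840; principal=65072-14840=50232; balance=1037774-50232=987542
23. interest=⌊987542·143/10000⌋=14121; principal=65072-14121=50951; balance=987542-50951=936591
24. interest=⌊936591·143/10000⌋=13393; principal=65072-13393=51679; balance=936591-51679=884912
25. interest=⌊884912·143/10000⌋=12654; principal=65072-12654=52418; balance=884912-52418=832494
26. interest=⌊832494·143/10000⌋=11904; principal=65072-11904=53168; balance=832494-53168=779326
27. interest=⌊779326·143/10000⌋=11144; principal=65072-11144=53928; balance=779326-53928=725398
28. interest=⌊725398·143/10000⌋=10373; principal=65072-10373=54699; balance=725398-54699=670699
29. interest=⌊670699·143/10000⌋=9590; principal=65072-9590=55482; balance=670699-55482=615217
30. interest=⌊615217·143/10000⌋=8797; principal=65072-8797=56275; balance=615217-56275=558942
31. interest=⌊558942·143/10000⌋=7992; principal=65072-7992=57080; balance=558942-57080=501862
32. interest=⌊501862·143/10000⌋=7176; principal=65072-7176=57896; balance=501862-57896=443966
33. interest=⌊443966·143/10000⌋=6348; principal=65072-6348=58724; balance=443966-58724=385242
34. interest=⌊385242·143/10000⌋=5508; principal=65072-5508=59564; balance=385242-59564=325678
35. interest=⌊325678·143/10000⌋=4657; principal=65072-4657=60415; balance=325678-60415=265263
36. interest=⌊265263·143/10000⌋=3793; principal=65072-3793=61279; balance=265263-61279=203984
37. interest=⌊203984·143/10000⌋=2916; principal=65072-2916=62156; balance=203984-62156=141828
38. interest=⌊141828·143/10000⌋=2028; principal=65072-2028=63044; balance=141828-63044=78784
39. interest=⌊78784·143/10000⌋=1126; principal=65072-1126=63946; balance=78784-63946=14838
40. interest=⌊14838·143/10000⌋=212; principal=min(65072-212,14838)=14838; balance=14838-14838=0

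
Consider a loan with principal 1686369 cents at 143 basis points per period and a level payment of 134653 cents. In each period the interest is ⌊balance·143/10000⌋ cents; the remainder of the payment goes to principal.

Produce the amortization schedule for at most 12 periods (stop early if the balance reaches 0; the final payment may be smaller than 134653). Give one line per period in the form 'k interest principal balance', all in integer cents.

1 24115 110538 1575831
2 22534 112119 1463712
3 20931 113722 1349990
4 19304 115349 1234641
5 17655 116998 1117643
6 15982 118671 998972
7 14285 120368 878604
8 12564 122089 756515
9 10818 123835 632680
10 9047 125606 507074
11 7251 127402 379672
12 5429 129224 250448

1. interest=⌊1686369·143/10000⌋=24115; principal=134653-24115=110538; balance=1686369-110538=1575831
2. interest=⌊1575831·143/10000⌋=22534; principal=134653-22534=112119; balance=1575831-112119=1463712
3. interest=⌊1463712·143/10000⌋=20931; principal=134653-20931=113722; balance=1463712-113722=1349990
4. interest=⌊1349990·143/10000⌋=19304; principal=134653-19304=115349; balance=1349990-115349=1234641
5. interest=⌊1234641·143/10000⌋=17655; principal=134653-17655=116998; balance=1234641-116998=1117643
6. interest=⌊1117643·143/10000⌋=15982; principal=134653-15982=118671; balance=1117643-118671=998972
7. interest=⌊998972·143/10000⌋=14285; principal=134653-14285=120368; balance=998972-120368=878604
8. interest=⌊878604·143/10000⌋=12564; principal=134653-12564=122089; balance=878604-122089=756515
9. interest=⌊756515·143/10000⌋=10818; principal=134653-10818=123835; balance=756515-123835=632680
10. interest=⌊632680·143/10000⌋=9047; principal=134653-9047=125606; balance=632680-125606=507074
11. interest=⌊507074·143/10000⌋=7251; principal=134653-7251=127402; balance=507074-127402=379672
12. interest=⌊379672·143/10000⌋=5429; principal=134653-5429=129224; balance=379672-129224=250448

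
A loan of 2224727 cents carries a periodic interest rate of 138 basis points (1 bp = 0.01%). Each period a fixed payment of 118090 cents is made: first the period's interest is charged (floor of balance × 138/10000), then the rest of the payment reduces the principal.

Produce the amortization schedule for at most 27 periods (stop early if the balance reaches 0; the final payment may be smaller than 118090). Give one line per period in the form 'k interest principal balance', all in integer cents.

1 30701 87389 2137338
2 29495 88595 2048743
3 28272 89818 1958925
4 27033 91057 1867868
5 25776 92314 1775554
6 24502 93588 1681966
7 23211 94879 1587087
8 21901 96189 1490898
9 20574 97516 1393382
10 19228 98862 1294520
11 17864 100226 1194294
12 16481 101609 1092685
13 15079 103011 989674
14 13657 104433 885241
15 12216 105874 779367
16 10755 107335 672032
17 9274 108816 563216
18 7772 110318 452898
19 6249 111841 341057
20 4706 113384 227673
21 3141 114949 112724
22 1555 112724 0

1. interest=⌊2224727·138/10000⌋=30701; principal=118090-30701=87389; balance=2224727-87389=2137338
2. interest=⌊2137338·138/10000⌋=29495; principal=118090-29495=88595; balance=2137338-88595=2048743
3. interest=⌊2048743·138/10000⌋=28272; principal=118090-28272=89818; balance=2048743-89818=1958925
4. interest=⌊1958925·138/10000⌋=27033; principal=118090-27033=91057; balance=1958925-91057=1867868
5. interest=⌊1867868·138/10000⌋=25776; principal=118090-25776=92314; balance=1867868-92314=1775554
6. interest=⌊1775554·138/10000⌋=24502; principal=118090-24502=93588; balance=1775554-93588=1681966
7. interest=⌊1681966·138/10000⌋=23211; principal=118090-23211=94879; balance=1681966-94879=1587087
8. interest=⌊1587087·138/10000⌋=21901; principal=118090-21901=96189; balance=1587087-96189=1490898
9. interest=⌊1490898·138/10000⌋=20574; principal=118090-20574=97516; balance=1490898-97516=1393382
10. interest=⌊1393382·138/10000⌋=19228; principal=118090-19228=98862; balance=1393382-98862=1294520
11. interest=⌊1294520·138/10000⌋=17864; principal=118090-17864=100226; balance=1294520-100226=1194294
12. interest=⌊1194294·138/10000⌋=16481; principal=118090-16481=101609; balance=1194294-101609=1092685
13. interest=⌊1092685·138/10000⌋=15079; principal=118090-15079=103011; balance=1092685-103011=989674
14. interest=⌊989674·138/10000⌋=13657; principal=118090-13657=104433; balance=989674-104433=885241
15. interest=⌊885241·138/10000⌋=12216; principal=118090-12216=105874; balance=885241-105874=779367
16. interest=⌊779367·138/10000⌋=10755; principal=118090-10755=107335; balance=779367-107335=672032
17. interest=⌊672032·138/10000⌋=9274; principal=118090-9274=108816; balance=672032-108816=563216
18. interest=⌊563216·138/10000⌋=7772; principal=118090-7772=110318; balance=563216-110318=452898
19. interest=⌊452898·138/10000⌋=6249; principal=118090-6249=111841; balance=452898-111841=341057
20. interest=⌊341057·138/10000⌋=4706; principal=118090-4706=113384; balance=341057-113384=227673
21. interest=⌊227673·138/10000⌋=3141; principal=118090-3141=114949; balance=227673-114949=112724
22. interest=⌊112724·138/10000⌋=1555; principal=min(118090-1555,112724)=112724; balance=112724-112724=0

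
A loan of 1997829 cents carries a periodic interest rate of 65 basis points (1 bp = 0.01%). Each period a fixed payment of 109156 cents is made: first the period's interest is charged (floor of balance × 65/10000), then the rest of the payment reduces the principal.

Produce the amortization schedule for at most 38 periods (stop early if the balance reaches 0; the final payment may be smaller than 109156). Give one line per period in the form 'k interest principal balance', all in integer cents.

1 12985 96171 1901658
2 12360 96796 1804862
3 11731 97425 1707437
4 11098 98058 1609379
5 10460 98696 1510683
6 9819 99337 1411346
7 9173 99983 1311363
8 8523 100633 1210730
9 7869 101287 1109443
10 7211 101945 1007498
11 6548 102608 904890
12 5881 103275 801615
13 5210 103946 697669
14 4534 104622 593047
15 3854 105302 487745
16 3170 105986 381759
17 2481 106675 275084
18 1788 107368 167716
19 1090 108066 59650
20 387 59650 0

1. interest=⌊1997829·65/10000⌋=12985; principal=109156-12985=96171; balance=1997829-96171=1901658
2. interest=⌊1901658·65/10000⌋=12360; principal=109156-12360=96796; balance=1901658-96796=1804862
3. interest=⌊1804862·65/10000⌋=11731; principal=109156-11731=97425; balance=1804862-97425=1707437
4. interest=⌊1707437·65/10000⌋=11098; principal=109156-11098=98058; balance=1707437-98058=1609379
5. interest=⌊1609379·65/10000⌋=10460; principal=109156-10460=98696; balance=1609379-98696=1510683
6. interest=⌊1510683·65/10000⌋=9819; principal=109156-9819=99337; balance=1510683-99337=1411346
7. interest=⌊1411346·65/10000⌋=9173; principal=109156-9173=99983; balance=1411346-99983=1311363
8. interest=⌊1311363·65/10000⌋=8523; principal=109156-8523=100633; balance=1311363-100633=1210730
9. interest=⌊1210730·65/10000⌋=7869; principal=109156-7869=101287; balance=1210730-101287=1109443
10. interest=⌊1109443·65/10000⌋=7211; principal=109156-7211=101945; balance=1109443-101945=1007498
11. interest=⌊1007498·65/10000⌋=6548; principal=109156-6548=102608; balance=1007498-102608=904890
12. interest=⌊904890·65/10000⌋=5881; principal=109156-5881=103275; balance=904890-103275=801615
13. interest=⌊801615·65/10000⌋=5210; principal=109156-5210=103946; balance=801615-103946=697669
14. interest=⌊697669·65/10000⌋=4534; principal=109156-4534=104622; balance=697669-104622=593047
15. interest=⌊593047·65/10000⌋=3854; principal=109156-3854=105302; balance=593047-105302=487745
16. interest=⌊487745·65/10000⌋=3170; principal=109156-3170=105986; balance=487745-105986=381759
17. interest=⌊381759·65/10000⌋=2481; principal=109156-2481=106675; balance=381759-106675=275084
18. interest=⌊275084·65/10000⌋=1788; principal=109156-1788=107368; balance=275084-107368=167716
19. interest=⌊167716·65/10000⌋=1090; principal=109156-1090=108066; balance=167716-108066=59650
20. interest=⌊59650·65/10000⌋=387; principal=min(109156-387,59650)=59650; balance=59650-59650=0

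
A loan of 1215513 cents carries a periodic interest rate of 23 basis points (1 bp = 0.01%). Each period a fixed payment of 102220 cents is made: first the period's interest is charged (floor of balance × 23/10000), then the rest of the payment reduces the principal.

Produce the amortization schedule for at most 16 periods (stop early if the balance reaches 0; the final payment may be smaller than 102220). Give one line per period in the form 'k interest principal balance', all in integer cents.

1. interest=⌊1215513·23/10000⌋=2795; principal=102220-2795=99425; balance=1215513-99425=1116088
2. interest=⌊1116088·23/10000⌋=2567; principal=102220-2567=99653; balance=1116088-99653=1016435
3. interest=⌊1016435·23/10000⌋=2337; principal=102220-2337=99883; balance=1016435-99883=916552
4. interest=⌊916552·23/10000⌋=2108; principal=102220-2108=100112; balance=916552-100112=816440
5. interest=⌊816440·23/10000⌋=1877; principal=102220-1877=100343; balance=816440-100343=716097
6. interest=⌊716097·23/10000⌋=1647; principal=102220-1647=100573; balance=716097-100573=615524
7. interest=⌊615524·23/10000⌋=1415; principal=102220-1415=100805; balance=615524-100805=514719
8. interest=⌊514719·23/10000⌋=1183; principal=102220-1183=101037; balance=514719-101037=413682
9. interest=⌊413682·23/10000⌋=951; principal=102220-951=101269; balance=413682-101269=312413
10. interest=⌊312413·23/10000⌋=718; principal=102220-718=101502; balance=312413-101502=210911
11. interest=⌊210911·23/10000⌋=485; principal=102220-485=101735; balance=210911-101735=109176
12. interest=⌊109176·23/10000⌋=251; principal=102220-251=101969; balance=109176-101969=7207
13. interest=⌊7207·23/10000⌋=16; principal=min(102220-16,7207)=7207; balance=7207-7207=0

1 2795 99425 1116088
2 2567 99653 1016435
3 2337 99883 916552
4 2108 100112 816440
5 1877 100343 716097
6 1647 100573 615524
7 1415 100805 514719
8 1183 101037 413682
9 951 101269 312413
10 718 101502 210911
11 485 101735 109176
12 251 101969 7207
13 16 7207 0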